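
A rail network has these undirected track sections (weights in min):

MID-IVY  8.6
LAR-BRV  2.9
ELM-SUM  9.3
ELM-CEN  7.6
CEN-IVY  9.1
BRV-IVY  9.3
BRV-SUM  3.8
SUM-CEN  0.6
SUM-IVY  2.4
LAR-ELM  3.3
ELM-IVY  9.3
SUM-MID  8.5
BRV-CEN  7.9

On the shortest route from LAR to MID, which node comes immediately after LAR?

BRV

Candidate routes:
LAR - ELM - CEN - SUM - MID: 3.3+7.6+0.6+8.5 = 20
LAR - BRV - CEN - SUM - MID: 2.9+7.9+0.6+8.5 = 19.9
LAR - BRV - SUM - IVY - MID: 2.9+3.8+2.4+8.6 = 17.7
LAR - BRV - SUM - MID: 2.9+3.8+8.5 = 15.2
Cheapest is LAR - BRV - SUM - MID at 15.2 min.
So from LAR the first move is to BRV.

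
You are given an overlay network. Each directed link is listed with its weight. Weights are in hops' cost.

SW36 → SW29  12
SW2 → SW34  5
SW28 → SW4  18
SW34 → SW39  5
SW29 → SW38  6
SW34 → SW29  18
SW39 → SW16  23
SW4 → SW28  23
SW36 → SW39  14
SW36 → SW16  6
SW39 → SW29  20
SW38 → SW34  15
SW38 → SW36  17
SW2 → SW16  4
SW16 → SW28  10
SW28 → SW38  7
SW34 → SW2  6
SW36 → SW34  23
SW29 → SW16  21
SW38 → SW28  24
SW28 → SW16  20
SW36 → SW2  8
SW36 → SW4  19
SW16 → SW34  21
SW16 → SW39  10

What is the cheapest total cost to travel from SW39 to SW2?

47 hops' cost

Running Dijkstra from SW39:
SW39: 0
SW29: 20  (via SW39)
SW16: 23  (via SW39)
SW38: 26  (via SW29)
SW28: 33  (via SW16)
SW34: 41  (via SW38)
SW36: 43  (via SW38)
SW2: 47  (via SW34)
Shortest route: SW39 → SW29 → SW38 → SW34 → SW2 = 47 hops' cost.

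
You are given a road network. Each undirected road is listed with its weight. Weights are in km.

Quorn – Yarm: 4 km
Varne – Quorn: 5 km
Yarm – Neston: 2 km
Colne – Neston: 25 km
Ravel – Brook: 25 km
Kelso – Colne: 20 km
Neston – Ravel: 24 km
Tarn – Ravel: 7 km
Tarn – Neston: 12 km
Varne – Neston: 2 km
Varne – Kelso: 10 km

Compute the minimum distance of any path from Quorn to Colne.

Compare a few routes:
Quorn–Varne–Neston–Colne: 5+2+25 = 32
Quorn–Varne–Kelso–Colne: 5+10+20 = 35
Quorn–Yarm–Neston–Colne: 4+2+25 = 31
Cheapest is Quorn–Yarm–Neston–Colne at 31 km.

31 km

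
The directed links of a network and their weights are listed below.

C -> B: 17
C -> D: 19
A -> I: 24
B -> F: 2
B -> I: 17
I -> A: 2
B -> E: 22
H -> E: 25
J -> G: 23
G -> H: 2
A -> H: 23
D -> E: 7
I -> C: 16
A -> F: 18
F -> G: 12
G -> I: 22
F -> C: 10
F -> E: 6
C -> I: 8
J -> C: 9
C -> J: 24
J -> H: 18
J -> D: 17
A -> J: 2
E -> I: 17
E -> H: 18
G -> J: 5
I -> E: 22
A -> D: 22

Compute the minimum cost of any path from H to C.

Compare a few routes:
H - E - I - A - J - C: 25+17+2+2+9 = 55
H - E - I - A - F - C: 25+17+2+18+10 = 72
H - E - I - A - F - G - J - C: 25+17+2+18+12+5+9 = 88
H - E - I - C: 25+17+16 = 58
The minimum is 55 via H - E - I - A - J - C.

55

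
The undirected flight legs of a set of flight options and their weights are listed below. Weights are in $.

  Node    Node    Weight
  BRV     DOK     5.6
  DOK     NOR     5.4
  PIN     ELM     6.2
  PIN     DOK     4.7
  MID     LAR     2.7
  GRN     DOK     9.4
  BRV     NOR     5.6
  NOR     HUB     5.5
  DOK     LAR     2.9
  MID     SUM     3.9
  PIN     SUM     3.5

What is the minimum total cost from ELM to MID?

Candidate routes:
ELM–PIN–DOK–LAR–MID: 6.2+4.7+2.9+2.7 = 16.5
ELM–PIN–SUM–MID: 6.2+3.5+3.9 = 13.6
The minimum is $13.6 via ELM–PIN–SUM–MID.

$13.6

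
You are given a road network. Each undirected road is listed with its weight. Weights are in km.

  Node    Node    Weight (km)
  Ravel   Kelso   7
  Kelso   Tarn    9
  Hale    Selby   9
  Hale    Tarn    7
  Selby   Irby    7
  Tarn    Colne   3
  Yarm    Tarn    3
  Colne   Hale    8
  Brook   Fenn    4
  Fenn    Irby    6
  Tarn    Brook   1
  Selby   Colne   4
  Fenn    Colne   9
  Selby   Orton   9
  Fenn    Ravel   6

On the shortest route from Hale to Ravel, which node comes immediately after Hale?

Candidate routes:
Hale → Colne → Tarn → Brook → Fenn → Ravel: 8+3+1+4+6 = 22
Hale → Colne → Fenn → Ravel: 8+9+6 = 23
Hale → Tarn → Brook → Fenn → Ravel: 7+1+4+6 = 18
Cheapest is Hale → Tarn → Brook → Fenn → Ravel at 18 km.
So from Hale the first move is to Tarn.

Tarn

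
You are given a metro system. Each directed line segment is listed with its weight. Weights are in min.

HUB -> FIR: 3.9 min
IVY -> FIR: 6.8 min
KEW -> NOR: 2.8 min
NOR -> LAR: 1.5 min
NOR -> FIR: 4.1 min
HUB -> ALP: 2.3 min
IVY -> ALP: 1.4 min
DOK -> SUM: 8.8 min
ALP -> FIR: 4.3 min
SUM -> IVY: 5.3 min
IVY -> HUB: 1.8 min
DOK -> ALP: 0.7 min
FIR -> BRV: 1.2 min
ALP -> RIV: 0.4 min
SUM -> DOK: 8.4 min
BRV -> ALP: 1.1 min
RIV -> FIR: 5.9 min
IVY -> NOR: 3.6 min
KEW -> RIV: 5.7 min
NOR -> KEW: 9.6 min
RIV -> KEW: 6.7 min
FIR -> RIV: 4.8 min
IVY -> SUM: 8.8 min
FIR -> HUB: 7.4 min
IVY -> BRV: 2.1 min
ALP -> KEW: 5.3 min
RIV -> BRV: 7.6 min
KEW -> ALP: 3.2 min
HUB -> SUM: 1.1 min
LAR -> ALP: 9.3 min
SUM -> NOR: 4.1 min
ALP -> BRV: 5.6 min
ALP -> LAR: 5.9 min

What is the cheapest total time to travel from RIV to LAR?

11 min

Candidate routes:
RIV → BRV → ALP → LAR: 7.6+1.1+5.9 = 14.6
RIV → KEW → ALP → LAR: 6.7+3.2+5.9 = 15.8
RIV → FIR → BRV → ALP → LAR: 5.9+1.2+1.1+5.9 = 14.1
RIV → KEW → NOR → LAR: 6.7+2.8+1.5 = 11
Cheapest is RIV → KEW → NOR → LAR at 11 min.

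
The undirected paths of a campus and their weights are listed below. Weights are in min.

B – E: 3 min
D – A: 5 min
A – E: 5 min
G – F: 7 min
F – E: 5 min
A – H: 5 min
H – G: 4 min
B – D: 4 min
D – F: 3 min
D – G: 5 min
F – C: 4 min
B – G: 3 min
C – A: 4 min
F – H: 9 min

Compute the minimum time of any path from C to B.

11 min

Enumerating some paths:
C - A - E - B: 4+5+3 = 12
C - A - D - B: 4+5+4 = 13
C - F - E - B: 4+5+3 = 12
C - F - D - B: 4+3+4 = 11
Cheapest is C - F - D - B at 11 min.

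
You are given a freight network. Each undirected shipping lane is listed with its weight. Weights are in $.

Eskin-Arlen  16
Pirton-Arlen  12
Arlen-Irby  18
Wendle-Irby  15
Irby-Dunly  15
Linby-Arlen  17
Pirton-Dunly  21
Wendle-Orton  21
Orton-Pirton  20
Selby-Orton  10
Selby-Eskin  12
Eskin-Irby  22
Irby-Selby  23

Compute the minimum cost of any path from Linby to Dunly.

Shortest distances from Linby:
Linby: 0
Arlen: 17  (via Linby)
Pirton: 29  (via Arlen)
Eskin: 33  (via Arlen)
Irby: 35  (via Arlen)
Selby: 45  (via Eskin)
Orton: 49  (via Pirton)
Dunly: 50  (via Pirton)
Shortest route: Linby–Arlen–Pirton–Dunly = $50.

$50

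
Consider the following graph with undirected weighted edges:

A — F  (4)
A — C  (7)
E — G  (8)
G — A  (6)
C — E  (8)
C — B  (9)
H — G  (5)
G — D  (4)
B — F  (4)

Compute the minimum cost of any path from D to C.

17

Running Dijkstra from D:
D: 0
G: 4  (via D)
H: 9  (via G)
A: 10  (via G)
E: 12  (via G)
F: 14  (via A)
C: 17  (via A)
Shortest route: D–G–A–C = 17.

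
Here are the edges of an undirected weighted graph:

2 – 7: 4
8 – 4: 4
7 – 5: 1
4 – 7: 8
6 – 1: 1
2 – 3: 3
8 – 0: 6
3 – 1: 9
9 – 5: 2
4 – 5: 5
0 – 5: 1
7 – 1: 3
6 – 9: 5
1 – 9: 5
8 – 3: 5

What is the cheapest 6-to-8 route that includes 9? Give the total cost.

Best 6 to 9: 6 → 9 costing 5
Shortest 9→8: 9 → 5 → 0 → 8 = 9
Total via 9: 5 + 9 = 14.

14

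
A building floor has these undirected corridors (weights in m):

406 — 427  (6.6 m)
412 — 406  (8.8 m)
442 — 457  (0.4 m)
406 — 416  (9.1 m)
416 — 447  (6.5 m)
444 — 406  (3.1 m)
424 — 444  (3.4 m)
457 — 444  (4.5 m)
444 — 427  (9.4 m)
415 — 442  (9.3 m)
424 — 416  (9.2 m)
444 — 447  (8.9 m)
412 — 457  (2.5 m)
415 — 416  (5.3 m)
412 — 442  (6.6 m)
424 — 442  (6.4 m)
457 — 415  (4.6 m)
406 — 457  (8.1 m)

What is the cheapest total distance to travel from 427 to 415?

18.5 m

Settle nodes by increasing distance from 427:
427: 0
406: 6.6  (via 427)
444: 9.4  (via 427)
424: 12.8  (via 444)
457: 13.9  (via 444)
442: 14.3  (via 457)
412: 15.4  (via 406)
416: 15.7  (via 406)
447: 18.3  (via 444)
415: 18.5  (via 457)
Shortest route: 427–444–457–415 = 18.5 m.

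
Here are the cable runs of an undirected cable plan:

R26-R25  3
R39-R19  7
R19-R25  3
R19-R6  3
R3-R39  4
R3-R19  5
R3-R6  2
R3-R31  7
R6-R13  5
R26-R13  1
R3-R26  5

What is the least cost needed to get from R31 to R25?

15

Shortest distances from R31:
R31: 0
R3: 7  (via R31)
R6: 9  (via R3)
R39: 11  (via R3)
R26: 12  (via R3)
R19: 12  (via R3)
R13: 13  (via R26)
R25: 15  (via R26)
Shortest route: R31 → R3 → R26 → R25 = 15.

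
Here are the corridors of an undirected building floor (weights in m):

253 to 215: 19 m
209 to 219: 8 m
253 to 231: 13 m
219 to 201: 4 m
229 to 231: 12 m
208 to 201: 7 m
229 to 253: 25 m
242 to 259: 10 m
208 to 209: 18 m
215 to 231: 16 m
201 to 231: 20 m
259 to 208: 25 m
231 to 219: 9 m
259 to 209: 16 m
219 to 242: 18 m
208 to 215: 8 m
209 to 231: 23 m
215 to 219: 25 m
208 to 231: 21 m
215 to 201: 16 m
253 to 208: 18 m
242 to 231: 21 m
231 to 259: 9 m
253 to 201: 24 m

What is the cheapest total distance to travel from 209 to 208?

Settle nodes by increasing distance from 209:
209: 0
219: 8  (via 209)
201: 12  (via 219)
259: 16  (via 209)
231: 17  (via 219)
208: 18  (via 209)
Shortest route: 209 → 208 = 18 m.

18 m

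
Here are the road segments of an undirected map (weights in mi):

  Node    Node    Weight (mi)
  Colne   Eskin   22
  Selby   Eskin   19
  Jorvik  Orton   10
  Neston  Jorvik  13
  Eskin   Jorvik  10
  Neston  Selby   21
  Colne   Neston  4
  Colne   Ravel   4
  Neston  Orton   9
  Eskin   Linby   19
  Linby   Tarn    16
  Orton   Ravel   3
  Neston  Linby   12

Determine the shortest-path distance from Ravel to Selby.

Running Dijkstra from Ravel:
Ravel: 0
Orton: 3  (via Ravel)
Colne: 4  (via Ravel)
Neston: 8  (via Colne)
Jorvik: 13  (via Orton)
Linby: 20  (via Neston)
Eskin: 23  (via Jorvik)
Selby: 29  (via Neston)
Shortest route: Ravel–Colne–Neston–Selby = 29 mi.

29 mi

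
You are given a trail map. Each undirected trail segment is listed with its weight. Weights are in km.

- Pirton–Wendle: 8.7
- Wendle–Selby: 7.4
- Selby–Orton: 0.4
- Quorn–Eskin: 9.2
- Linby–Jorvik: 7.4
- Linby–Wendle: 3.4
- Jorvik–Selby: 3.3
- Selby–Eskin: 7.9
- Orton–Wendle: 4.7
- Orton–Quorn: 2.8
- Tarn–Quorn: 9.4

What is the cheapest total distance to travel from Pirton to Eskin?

21.7 km

Running Dijkstra from Pirton:
Pirton: 0
Wendle: 8.7  (via Pirton)
Linby: 12.1  (via Wendle)
Orton: 13.4  (via Wendle)
Selby: 13.8  (via Orton)
Quorn: 16.2  (via Orton)
Jorvik: 17.1  (via Selby)
Eskin: 21.7  (via Selby)
Shortest route: Pirton–Wendle–Orton–Selby–Eskin = 21.7 km.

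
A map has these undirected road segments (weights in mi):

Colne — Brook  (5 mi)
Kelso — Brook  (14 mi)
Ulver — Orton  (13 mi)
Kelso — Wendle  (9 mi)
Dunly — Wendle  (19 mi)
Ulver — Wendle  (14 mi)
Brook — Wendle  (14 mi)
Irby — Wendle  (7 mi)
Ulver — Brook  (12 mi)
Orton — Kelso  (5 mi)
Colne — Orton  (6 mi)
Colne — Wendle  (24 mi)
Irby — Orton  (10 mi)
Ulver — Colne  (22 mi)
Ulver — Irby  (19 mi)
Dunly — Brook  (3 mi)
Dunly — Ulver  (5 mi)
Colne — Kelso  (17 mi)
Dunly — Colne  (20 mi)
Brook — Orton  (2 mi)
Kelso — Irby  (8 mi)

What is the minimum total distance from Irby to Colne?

16 mi

Enumerating some paths:
Irby–Orton–Brook–Colne: 10+2+5 = 17
Irby–Orton–Colne: 10+6 = 16
The minimum is 16 mi via Irby–Orton–Colne.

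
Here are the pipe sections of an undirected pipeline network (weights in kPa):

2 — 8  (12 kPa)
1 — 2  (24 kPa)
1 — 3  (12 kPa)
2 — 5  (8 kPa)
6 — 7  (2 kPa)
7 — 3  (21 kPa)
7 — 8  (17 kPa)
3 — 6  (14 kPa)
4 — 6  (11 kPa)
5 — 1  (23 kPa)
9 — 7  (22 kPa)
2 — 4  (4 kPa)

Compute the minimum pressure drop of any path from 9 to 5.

Compare a few routes:
9–7–6–3–1–5: 22+2+14+12+23 = 73
9–7–3–1–5: 22+21+12+23 = 78
9–7–6–4–2–5: 22+2+11+4+8 = 47
9–7–8–2–5: 22+17+12+8 = 59
The minimum is 47 kPa via 9–7–6–4–2–5.

47 kPa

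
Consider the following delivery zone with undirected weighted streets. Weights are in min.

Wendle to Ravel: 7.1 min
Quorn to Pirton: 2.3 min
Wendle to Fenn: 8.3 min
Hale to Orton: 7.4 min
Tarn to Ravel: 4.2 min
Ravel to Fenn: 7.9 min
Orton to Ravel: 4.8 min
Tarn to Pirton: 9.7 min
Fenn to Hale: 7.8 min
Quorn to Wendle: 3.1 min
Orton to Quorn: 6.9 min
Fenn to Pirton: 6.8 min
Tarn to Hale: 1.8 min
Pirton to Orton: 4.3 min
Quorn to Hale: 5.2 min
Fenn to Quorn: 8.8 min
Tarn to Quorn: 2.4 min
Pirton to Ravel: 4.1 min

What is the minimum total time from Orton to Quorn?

Candidate routes:
Orton - Pirton - Quorn: 4.3+2.3 = 6.6
Orton - Ravel - Pirton - Quorn: 4.8+4.1+2.3 = 11.2
Orton - Quorn: 6.9 = 6.9
The minimum is 6.6 min via Orton - Pirton - Quorn.

6.6 min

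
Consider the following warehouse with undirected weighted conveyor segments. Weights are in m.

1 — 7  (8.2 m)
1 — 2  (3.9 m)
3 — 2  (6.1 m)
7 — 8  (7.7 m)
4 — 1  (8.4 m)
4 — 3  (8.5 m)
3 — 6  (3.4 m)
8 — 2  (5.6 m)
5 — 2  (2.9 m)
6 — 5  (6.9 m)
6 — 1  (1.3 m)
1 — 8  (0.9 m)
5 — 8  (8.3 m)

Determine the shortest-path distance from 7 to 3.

Compare a few routes:
7 - 1 - 6 - 3: 8.2+1.3+3.4 = 12.9
7 - 8 - 1 - 6 - 3: 7.7+0.9+1.3+3.4 = 13.3
Cheapest is 7 - 1 - 6 - 3 at 12.9 m.

12.9 m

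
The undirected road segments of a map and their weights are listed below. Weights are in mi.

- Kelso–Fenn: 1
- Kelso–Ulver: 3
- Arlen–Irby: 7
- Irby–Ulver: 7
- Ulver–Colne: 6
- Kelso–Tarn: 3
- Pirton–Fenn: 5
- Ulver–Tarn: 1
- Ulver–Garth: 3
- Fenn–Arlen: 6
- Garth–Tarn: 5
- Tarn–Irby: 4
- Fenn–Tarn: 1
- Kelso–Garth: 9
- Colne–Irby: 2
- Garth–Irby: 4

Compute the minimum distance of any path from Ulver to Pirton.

Shortest distances from Ulver:
Ulver: 0
Tarn: 1  (via Ulver)
Fenn: 2  (via Tarn)
Kelso: 3  (via Ulver)
Garth: 3  (via Ulver)
Irby: 5  (via Tarn)
Colne: 6  (via Ulver)
Pirton: 7  (via Fenn)
Shortest route: Ulver–Tarn–Fenn–Pirton = 7 mi.

7 mi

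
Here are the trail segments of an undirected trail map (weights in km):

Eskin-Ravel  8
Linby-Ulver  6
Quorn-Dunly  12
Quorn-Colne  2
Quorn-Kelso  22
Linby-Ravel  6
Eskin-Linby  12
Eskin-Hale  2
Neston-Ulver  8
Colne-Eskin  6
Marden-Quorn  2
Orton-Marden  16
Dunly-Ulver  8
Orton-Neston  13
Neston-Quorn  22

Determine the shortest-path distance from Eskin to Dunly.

20 km

Compare a few routes:
Eskin–Colne–Quorn–Dunly: 6+2+12 = 20
Eskin–Linby–Ulver–Dunly: 12+6+8 = 26
Eskin–Ravel–Linby–Ulver–Dunly: 8+6+6+8 = 28
Cheapest is Eskin–Colne–Quorn–Dunly at 20 km.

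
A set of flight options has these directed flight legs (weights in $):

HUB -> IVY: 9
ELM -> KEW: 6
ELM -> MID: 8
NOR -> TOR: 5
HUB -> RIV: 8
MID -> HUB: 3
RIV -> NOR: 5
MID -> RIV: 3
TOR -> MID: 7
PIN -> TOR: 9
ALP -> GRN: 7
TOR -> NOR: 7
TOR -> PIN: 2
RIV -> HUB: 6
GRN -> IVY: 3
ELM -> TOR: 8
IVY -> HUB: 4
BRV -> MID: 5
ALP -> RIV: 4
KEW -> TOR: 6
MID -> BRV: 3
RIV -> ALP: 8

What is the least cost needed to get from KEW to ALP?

$24

Candidate routes:
KEW → TOR → MID → RIV → ALP: 6+7+3+8 = 24
KEW → TOR → MID → HUB → RIV → ALP: 6+7+3+8+8 = 32
Cheapest is KEW → TOR → MID → RIV → ALP at $24.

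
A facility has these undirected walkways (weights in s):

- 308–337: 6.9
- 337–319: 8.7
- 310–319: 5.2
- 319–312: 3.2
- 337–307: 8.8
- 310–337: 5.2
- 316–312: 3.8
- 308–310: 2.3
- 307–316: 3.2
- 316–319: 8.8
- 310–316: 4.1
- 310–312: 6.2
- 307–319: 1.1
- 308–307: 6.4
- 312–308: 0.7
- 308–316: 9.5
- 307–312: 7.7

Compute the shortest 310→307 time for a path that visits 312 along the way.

7.3 s

Shortest 310→312: 310 → 308 → 312 = 3
Shortest 312→307: 312 → 319 → 307 = 4.3
Total via 312: 3 + 4.3 = 7.3 s.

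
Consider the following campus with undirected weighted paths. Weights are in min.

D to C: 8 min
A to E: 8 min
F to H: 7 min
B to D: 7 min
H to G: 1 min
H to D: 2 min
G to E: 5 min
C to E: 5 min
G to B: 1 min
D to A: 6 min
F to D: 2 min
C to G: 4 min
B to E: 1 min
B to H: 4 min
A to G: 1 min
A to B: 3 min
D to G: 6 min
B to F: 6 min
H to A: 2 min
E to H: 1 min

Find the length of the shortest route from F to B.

6 min

Enumerating some paths:
F–B: 6 = 6
F–D–H–A–G–B: 2+2+2+1+1 = 8
F–D–H–B: 2+2+4 = 8
F–D–H–G–A–B: 2+2+1+1+3 = 9
The minimum is 6 min via F–B.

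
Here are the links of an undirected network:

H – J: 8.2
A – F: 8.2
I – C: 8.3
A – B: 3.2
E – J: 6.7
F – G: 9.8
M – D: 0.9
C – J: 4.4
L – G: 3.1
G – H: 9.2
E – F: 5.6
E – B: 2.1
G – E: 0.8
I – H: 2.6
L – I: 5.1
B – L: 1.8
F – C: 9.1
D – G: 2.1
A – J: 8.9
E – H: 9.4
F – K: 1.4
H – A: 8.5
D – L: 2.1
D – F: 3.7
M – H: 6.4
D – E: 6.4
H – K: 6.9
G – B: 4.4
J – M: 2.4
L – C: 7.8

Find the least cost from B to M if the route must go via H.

15.9

Best B to H: B–L–I–H costing 9.5
Shortest H→M: H–M = 6.4
Total via H: 9.5 + 6.4 = 15.9.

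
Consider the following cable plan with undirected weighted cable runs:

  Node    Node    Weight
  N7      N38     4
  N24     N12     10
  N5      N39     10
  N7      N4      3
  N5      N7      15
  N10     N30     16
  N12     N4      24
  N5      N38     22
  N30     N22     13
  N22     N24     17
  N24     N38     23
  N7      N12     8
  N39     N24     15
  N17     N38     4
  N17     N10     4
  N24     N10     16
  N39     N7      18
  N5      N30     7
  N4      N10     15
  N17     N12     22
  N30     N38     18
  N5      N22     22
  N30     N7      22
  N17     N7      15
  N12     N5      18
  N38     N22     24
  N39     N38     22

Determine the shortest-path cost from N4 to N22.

31

Enumerating some paths:
N4 - N7 - N30 - N22: 3+22+13 = 38
N4 - N7 - N38 - N22: 3+4+24 = 31
Cheapest is N4 - N7 - N38 - N22 at 31.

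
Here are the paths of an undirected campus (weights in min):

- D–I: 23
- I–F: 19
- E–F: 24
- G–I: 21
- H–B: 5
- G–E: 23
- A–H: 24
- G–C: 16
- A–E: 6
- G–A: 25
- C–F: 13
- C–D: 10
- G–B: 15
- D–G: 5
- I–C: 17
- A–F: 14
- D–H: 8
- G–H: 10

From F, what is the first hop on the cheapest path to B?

Compare a few routes:
F - C - D - G - B: 13+10+5+15 = 43
F - C - D - H - B: 13+10+8+5 = 36
F - C - D - G - H - B: 13+10+5+10+5 = 43
F - A - H - B: 14+24+5 = 43
The minimum is 36 min via F - C - D - H - B.
So from F the first move is to C.

C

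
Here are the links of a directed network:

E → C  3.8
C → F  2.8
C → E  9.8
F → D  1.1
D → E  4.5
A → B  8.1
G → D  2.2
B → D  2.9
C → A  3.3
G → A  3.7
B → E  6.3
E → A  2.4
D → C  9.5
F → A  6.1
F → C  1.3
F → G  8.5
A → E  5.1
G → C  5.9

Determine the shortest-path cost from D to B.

15

Enumerating some paths:
D → E → C → A → B: 4.5+3.8+3.3+8.1 = 19.7
D → E → A → B: 4.5+2.4+8.1 = 15
The minimum is 15 via D → E → A → B.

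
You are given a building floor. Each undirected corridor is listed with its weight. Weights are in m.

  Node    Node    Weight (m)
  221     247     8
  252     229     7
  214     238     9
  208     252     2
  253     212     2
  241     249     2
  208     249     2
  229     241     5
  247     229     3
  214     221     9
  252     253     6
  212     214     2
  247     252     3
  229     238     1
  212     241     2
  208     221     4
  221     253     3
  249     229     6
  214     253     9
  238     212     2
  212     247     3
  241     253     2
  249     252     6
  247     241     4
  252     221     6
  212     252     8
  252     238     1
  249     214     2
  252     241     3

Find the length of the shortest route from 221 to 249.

6 m

Shortest distances from 221:
221: 0
253: 3  (via 221)
208: 4  (via 221)
241: 5  (via 253)
212: 5  (via 253)
249: 6  (via 208)
Shortest route: 221 → 208 → 249 = 6 m.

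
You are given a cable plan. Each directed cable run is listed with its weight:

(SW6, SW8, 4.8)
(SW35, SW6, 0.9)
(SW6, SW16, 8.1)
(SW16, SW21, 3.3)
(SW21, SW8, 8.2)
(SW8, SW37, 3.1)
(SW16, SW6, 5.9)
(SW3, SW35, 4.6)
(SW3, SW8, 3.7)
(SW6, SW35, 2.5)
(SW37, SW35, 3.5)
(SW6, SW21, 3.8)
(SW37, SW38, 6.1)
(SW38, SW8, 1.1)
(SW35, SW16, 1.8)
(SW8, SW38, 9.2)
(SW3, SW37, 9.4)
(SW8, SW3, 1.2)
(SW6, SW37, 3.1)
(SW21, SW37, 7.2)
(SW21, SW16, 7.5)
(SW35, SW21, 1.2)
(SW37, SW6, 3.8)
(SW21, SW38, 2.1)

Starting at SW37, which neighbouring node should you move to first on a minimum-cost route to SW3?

Enumerating some paths:
SW37–SW35–SW21–SW38–SW8–SW3: 3.5+1.2+2.1+1.1+1.2 = 9.1
SW37–SW38–SW8–SW3: 6.1+1.1+1.2 = 8.4
SW37–SW6–SW8–SW3: 3.8+4.8+1.2 = 9.8
The minimum is 8.4 via SW37–SW38–SW8–SW3.
So from SW37 the first move is to SW38.

SW38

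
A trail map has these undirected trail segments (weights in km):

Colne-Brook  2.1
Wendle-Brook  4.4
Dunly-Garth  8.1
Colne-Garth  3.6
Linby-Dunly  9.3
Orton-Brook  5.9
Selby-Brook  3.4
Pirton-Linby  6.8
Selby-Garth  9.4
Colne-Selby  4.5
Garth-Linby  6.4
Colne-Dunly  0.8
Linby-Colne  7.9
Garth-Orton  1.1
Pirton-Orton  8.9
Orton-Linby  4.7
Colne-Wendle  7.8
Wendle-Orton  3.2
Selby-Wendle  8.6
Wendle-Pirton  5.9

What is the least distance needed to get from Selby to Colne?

4.5 km

Running Dijkstra from Selby:
Selby: 0
Brook: 3.4  (via Selby)
Colne: 4.5  (via Selby)
Shortest route: Selby–Colne = 4.5 km.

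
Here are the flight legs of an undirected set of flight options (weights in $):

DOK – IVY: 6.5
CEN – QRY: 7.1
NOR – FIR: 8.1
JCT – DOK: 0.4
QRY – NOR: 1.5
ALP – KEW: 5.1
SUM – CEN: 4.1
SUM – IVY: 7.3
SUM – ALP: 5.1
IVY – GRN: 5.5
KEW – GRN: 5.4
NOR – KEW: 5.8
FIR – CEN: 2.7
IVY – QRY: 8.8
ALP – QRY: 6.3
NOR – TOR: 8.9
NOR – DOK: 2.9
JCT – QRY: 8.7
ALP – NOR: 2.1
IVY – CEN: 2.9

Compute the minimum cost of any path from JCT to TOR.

Settle nodes by increasing distance from JCT:
JCT: 0
DOK: 0.4  (via JCT)
NOR: 3.3  (via DOK)
QRY: 4.8  (via NOR)
ALP: 5.4  (via NOR)
IVY: 6.9  (via DOK)
KEW: 9.1  (via NOR)
CEN: 9.8  (via IVY)
SUM: 10.5  (via ALP)
FIR: 11.4  (via NOR)
TOR: 12.2  (via NOR)
Shortest route: JCT–DOK–NOR–TOR = $12.2.

$12.2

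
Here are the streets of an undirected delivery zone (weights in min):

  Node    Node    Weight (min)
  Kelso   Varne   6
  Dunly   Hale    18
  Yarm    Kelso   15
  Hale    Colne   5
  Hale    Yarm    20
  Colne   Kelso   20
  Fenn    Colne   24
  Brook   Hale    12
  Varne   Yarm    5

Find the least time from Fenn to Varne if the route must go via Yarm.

54 min

Best Fenn to Yarm: Fenn–Colne–Hale–Yarm costing 49
Best Yarm to Varne: Yarm–Varne costing 5
Total via Yarm: 49 + 5 = 54 min.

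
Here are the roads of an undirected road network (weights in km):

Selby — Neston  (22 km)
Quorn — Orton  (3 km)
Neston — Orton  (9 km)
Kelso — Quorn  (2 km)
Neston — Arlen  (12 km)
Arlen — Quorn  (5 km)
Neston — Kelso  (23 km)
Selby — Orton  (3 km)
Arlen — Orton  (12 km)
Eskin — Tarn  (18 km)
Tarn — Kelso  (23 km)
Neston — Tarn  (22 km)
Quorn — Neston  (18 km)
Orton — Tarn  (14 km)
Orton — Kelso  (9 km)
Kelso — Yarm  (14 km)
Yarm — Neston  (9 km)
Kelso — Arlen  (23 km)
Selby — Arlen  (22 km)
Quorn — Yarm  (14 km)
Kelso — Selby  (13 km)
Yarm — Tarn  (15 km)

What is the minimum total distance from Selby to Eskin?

35 km

Settle nodes by increasing distance from Selby:
Selby: 0
Orton: 3  (via Selby)
Quorn: 6  (via Orton)
Kelso: 8  (via Quorn)
Arlen: 11  (via Quorn)
Neston: 12  (via Orton)
Tarn: 17  (via Orton)
Yarm: 20  (via Quorn)
Eskin: 35  (via Tarn)
Shortest route: Selby–Orton–Tarn–Eskin = 35 km.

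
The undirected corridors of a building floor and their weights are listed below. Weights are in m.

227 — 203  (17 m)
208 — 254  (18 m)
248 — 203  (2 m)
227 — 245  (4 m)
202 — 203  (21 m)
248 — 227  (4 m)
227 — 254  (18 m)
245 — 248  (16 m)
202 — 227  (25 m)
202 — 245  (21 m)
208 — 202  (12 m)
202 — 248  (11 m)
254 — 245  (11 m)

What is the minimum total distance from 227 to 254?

15 m

Candidate routes:
227–254: 18 = 18
227–245–254: 4+11 = 15
227–248–245–254: 4+16+11 = 31
The minimum is 15 m via 227–245–254.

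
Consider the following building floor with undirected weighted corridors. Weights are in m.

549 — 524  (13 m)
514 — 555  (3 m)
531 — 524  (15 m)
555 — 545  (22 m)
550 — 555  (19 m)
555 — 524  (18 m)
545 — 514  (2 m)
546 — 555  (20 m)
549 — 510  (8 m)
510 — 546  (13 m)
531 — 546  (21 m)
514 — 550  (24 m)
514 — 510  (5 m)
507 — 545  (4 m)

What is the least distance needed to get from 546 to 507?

24 m

Shortest distances from 546:
546: 0
510: 13  (via 546)
514: 18  (via 510)
555: 20  (via 546)
545: 20  (via 514)
549: 21  (via 510)
531: 21  (via 546)
507: 24  (via 545)
Shortest route: 546–510–514–545–507 = 24 m.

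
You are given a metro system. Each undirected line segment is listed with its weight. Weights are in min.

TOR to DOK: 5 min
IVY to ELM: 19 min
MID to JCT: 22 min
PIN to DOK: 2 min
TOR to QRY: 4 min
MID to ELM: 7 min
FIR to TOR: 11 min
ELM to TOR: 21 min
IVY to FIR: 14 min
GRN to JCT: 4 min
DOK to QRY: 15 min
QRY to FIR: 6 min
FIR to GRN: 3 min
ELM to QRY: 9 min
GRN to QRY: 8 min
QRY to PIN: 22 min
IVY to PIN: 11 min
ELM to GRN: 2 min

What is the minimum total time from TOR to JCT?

Candidate routes:
TOR - QRY - GRN - JCT: 4+8+4 = 16
TOR - QRY - FIR - GRN - JCT: 4+6+3+4 = 17
The minimum is 16 min via TOR - QRY - GRN - JCT.

16 min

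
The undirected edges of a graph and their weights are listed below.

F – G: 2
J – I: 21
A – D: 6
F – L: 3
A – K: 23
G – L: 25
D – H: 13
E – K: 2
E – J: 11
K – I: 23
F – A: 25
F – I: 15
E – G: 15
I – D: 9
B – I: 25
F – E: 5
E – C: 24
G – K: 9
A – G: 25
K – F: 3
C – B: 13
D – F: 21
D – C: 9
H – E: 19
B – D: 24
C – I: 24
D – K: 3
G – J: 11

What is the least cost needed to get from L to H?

22

Compare a few routes:
L–F–E–K–D–H: 3+5+2+3+13 = 26
L–F–K–D–H: 3+3+3+13 = 22
The minimum is 22 via L–F–K–D–H.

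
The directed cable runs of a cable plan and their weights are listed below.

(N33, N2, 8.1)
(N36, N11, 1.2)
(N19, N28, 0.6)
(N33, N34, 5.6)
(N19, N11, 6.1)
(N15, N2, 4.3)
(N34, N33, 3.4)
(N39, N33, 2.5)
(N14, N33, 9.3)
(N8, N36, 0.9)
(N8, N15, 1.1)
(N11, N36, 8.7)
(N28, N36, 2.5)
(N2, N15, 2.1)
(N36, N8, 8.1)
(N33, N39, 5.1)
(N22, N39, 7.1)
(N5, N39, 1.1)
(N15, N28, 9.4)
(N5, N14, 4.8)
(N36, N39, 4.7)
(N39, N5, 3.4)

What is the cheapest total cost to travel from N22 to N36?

31.7

Candidate routes:
N22–N39–N33–N2–N15–N28–N36: 7.1+2.5+8.1+2.1+9.4+2.5 = 31.7
N22–N39–N5–N14–N33–N2–N15–N28–N36: 7.1+3.4+4.8+9.3+8.1+2.1+9.4+2.5 = 46.7
Cheapest is N22–N39–N33–N2–N15–N28–N36 at 31.7.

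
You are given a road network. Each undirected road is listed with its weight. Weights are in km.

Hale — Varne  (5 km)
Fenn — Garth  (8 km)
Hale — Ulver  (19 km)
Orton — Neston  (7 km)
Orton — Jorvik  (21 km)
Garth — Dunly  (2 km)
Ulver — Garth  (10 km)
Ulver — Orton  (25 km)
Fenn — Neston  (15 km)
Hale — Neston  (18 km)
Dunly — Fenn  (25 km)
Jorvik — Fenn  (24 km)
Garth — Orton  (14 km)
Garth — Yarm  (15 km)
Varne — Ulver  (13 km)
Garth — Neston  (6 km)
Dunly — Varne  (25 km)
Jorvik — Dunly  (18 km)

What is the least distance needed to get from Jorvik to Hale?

Enumerating some paths:
Jorvik–Dunly–Garth–Ulver–Varne–Hale: 18+2+10+13+5 = 48
Jorvik–Dunly–Varne–Hale: 18+25+5 = 48
Jorvik–Orton–Neston–Hale: 21+7+18 = 46
Jorvik–Dunly–Garth–Neston–Hale: 18+2+6+18 = 44
Cheapest is Jorvik–Dunly–Garth–Neston–Hale at 44 km.

44 km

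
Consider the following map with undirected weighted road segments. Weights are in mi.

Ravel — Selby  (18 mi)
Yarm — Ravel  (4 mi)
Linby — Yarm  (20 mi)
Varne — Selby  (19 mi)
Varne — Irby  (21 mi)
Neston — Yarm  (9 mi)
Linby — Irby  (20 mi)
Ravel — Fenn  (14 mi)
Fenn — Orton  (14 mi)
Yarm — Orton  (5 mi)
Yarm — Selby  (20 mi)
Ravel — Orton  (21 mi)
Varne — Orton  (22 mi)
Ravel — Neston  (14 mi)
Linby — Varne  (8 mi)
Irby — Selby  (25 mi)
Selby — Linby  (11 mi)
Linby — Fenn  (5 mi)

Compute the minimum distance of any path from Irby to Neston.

49 mi

Shortest distances from Irby:
Irby: 0
Linby: 20  (via Irby)
Varne: 21  (via Irby)
Fenn: 25  (via Linby)
Selby: 25  (via Irby)
Ravel: 39  (via Fenn)
Orton: 39  (via Fenn)
Yarm: 40  (via Linby)
Neston: 49  (via Yarm)
Shortest route: Irby–Linby–Yarm–Neston = 49 mi.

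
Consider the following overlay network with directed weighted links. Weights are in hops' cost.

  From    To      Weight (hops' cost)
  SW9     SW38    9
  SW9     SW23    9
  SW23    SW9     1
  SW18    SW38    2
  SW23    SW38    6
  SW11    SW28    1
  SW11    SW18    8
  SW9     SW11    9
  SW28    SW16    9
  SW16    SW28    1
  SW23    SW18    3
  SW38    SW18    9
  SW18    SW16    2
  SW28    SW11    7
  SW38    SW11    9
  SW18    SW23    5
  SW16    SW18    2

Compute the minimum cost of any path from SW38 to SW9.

Shortest distances from SW38:
SW38: 0
SW11: 9  (via SW38)
SW18: 9  (via SW38)
SW28: 10  (via SW11)
SW16: 11  (via SW18)
SW23: 14  (via SW18)
SW9: 15  (via SW23)
Shortest route: SW38–SW18–SW23–SW9 = 15 hops' cost.

15 hops' cost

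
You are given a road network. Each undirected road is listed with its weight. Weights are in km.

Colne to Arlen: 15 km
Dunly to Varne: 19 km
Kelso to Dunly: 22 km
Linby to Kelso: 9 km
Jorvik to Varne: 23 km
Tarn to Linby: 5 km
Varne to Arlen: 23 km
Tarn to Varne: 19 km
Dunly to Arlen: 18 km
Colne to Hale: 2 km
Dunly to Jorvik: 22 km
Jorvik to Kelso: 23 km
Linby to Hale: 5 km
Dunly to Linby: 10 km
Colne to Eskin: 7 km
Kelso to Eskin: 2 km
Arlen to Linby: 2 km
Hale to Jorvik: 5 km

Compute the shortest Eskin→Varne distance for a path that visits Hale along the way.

Best Eskin to Hale: Eskin–Colne–Hale costing 9
Best Hale to Varne: Hale–Jorvik–Varne costing 28
Total via Hale: 9 + 28 = 37 km.

37 km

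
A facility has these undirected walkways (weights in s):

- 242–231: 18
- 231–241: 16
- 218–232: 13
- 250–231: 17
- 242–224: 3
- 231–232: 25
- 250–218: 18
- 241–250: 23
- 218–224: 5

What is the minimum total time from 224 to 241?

Running Dijkstra from 224:
224: 0
242: 3  (via 224)
218: 5  (via 224)
232: 18  (via 218)
231: 21  (via 242)
250: 23  (via 218)
241: 37  (via 231)
Shortest route: 224 → 242 → 231 → 241 = 37 s.

37 s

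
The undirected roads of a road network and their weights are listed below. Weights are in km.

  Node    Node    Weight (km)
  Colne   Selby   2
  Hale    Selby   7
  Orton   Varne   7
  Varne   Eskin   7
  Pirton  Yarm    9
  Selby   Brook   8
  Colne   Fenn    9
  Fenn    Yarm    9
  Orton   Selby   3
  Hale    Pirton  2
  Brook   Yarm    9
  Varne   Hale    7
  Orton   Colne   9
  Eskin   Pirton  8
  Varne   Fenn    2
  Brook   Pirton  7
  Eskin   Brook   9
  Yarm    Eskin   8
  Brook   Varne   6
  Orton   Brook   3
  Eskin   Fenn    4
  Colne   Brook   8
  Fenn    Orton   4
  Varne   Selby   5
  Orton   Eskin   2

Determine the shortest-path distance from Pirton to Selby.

9 km

Settle nodes by increasing distance from Pirton:
Pirton: 0
Hale: 2  (via Pirton)
Brook: 7  (via Pirton)
Eskin: 8  (via Pirton)
Yarm: 9  (via Pirton)
Varne: 9  (via Hale)
Selby: 9  (via Hale)
Shortest route: Pirton → Hale → Selby = 9 km.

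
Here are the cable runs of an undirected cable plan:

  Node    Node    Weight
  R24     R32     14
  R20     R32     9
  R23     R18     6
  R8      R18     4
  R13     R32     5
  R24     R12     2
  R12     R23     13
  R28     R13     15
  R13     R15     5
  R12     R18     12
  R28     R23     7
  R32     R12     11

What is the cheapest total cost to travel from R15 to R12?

Settle nodes by increasing distance from R15:
R15: 0
R13: 5  (via R15)
R32: 10  (via R13)
R20: 19  (via R32)
R28: 20  (via R13)
R12: 21  (via R32)
Shortest route: R15 → R13 → R32 → R12 = 21.

21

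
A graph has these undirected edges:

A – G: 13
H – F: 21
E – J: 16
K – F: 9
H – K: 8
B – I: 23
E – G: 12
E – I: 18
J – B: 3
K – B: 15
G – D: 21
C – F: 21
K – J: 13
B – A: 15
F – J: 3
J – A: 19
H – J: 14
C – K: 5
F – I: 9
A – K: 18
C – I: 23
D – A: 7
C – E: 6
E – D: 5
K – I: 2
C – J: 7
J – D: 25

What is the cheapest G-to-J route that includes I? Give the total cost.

37

Best G to I: G → E → C → K → I costing 25
Shortest I→J: I → F → J = 12
Total via I: 25 + 12 = 37.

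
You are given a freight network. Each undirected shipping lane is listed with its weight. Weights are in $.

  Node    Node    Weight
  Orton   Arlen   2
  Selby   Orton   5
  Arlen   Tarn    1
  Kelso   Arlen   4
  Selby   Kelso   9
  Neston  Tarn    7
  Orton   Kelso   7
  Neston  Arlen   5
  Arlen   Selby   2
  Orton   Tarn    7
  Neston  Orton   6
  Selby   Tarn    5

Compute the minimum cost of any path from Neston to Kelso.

Candidate routes:
Neston - Tarn - Arlen - Kelso: 7+1+4 = 12
Neston - Arlen - Kelso: 5+4 = 9
Cheapest is Neston - Arlen - Kelso at $9.

$9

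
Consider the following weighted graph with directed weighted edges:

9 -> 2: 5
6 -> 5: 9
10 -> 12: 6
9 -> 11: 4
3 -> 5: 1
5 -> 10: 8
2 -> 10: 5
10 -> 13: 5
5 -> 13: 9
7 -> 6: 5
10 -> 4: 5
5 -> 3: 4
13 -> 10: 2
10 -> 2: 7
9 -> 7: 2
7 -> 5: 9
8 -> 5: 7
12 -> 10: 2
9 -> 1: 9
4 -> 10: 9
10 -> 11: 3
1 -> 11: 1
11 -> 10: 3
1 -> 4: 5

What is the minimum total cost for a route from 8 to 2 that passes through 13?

Best 8 to 13: 8 → 5 → 13 costing 16
Best 13 to 2: 13 → 10 → 2 costing 9
Total via 13: 16 + 9 = 25.

25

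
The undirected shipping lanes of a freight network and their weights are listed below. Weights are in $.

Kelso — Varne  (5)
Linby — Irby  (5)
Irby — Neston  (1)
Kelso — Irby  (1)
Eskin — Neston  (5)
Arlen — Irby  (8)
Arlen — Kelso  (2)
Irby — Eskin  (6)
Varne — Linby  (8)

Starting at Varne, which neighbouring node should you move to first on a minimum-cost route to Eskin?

Enumerating some paths:
Varne - Linby - Irby - Eskin: 8+5+6 = 19
Varne - Linby - Irby - Neston - Eskin: 8+5+1+5 = 19
Varne - Kelso - Irby - Eskin: 5+1+6 = 12
The minimum is $12 via Varne - Kelso - Irby - Eskin.
So from Varne the first move is to Kelso.

Kelso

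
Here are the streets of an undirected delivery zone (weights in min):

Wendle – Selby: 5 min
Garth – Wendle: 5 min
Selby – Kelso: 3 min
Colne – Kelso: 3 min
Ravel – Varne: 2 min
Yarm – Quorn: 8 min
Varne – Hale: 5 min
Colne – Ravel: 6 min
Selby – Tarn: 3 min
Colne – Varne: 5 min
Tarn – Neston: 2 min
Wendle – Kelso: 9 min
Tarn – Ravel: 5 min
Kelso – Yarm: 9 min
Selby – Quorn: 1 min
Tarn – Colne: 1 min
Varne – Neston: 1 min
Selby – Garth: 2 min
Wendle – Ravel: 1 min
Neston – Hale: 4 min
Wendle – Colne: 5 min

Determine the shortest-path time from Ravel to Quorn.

7 min

Candidate routes:
Ravel → Wendle → Selby → Quorn: 1+5+1 = 7
Ravel → Wendle → Garth → Selby → Quorn: 1+5+2+1 = 9
Ravel → Varne → Neston → Tarn → Selby → Quorn: 2+1+2+3+1 = 9
Cheapest is Ravel → Wendle → Selby → Quorn at 7 min.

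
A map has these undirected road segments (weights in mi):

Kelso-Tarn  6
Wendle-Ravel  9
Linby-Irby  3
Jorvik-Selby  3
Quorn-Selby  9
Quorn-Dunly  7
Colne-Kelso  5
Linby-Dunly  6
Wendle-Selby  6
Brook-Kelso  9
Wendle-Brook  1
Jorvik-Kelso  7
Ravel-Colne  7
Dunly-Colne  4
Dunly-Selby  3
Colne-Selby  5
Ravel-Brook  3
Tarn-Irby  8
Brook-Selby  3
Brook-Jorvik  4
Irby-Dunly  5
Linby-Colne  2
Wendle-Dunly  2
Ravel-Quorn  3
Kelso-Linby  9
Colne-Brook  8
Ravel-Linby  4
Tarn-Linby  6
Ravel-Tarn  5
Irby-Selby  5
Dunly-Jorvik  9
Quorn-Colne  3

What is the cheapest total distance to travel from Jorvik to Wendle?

5 mi

Running Dijkstra from Jorvik:
Jorvik: 0
Selby: 3  (via Jorvik)
Brook: 4  (via Jorvik)
Wendle: 5  (via Brook)
Shortest route: Jorvik–Brook–Wendle = 5 mi.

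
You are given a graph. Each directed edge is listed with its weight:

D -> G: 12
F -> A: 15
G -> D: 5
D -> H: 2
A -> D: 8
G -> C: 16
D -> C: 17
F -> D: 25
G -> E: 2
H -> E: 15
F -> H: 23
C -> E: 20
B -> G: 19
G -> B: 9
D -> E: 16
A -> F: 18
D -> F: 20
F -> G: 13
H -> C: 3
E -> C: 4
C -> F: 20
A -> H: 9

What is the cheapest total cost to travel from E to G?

Running Dijkstra from E:
E: 0
C: 4  (via E)
F: 24  (via C)
G: 37  (via F)
Shortest route: E → C → F → G = 37.

37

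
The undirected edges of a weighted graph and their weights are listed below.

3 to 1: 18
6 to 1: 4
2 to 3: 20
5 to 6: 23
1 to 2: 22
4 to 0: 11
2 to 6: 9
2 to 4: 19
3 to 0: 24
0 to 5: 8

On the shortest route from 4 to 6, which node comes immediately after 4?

2

Candidate routes:
4 - 0 - 5 - 6: 11+8+23 = 42
4 - 2 - 6: 19+9 = 28
The minimum is 28 via 4 - 2 - 6.
So from 4 the first move is to 2.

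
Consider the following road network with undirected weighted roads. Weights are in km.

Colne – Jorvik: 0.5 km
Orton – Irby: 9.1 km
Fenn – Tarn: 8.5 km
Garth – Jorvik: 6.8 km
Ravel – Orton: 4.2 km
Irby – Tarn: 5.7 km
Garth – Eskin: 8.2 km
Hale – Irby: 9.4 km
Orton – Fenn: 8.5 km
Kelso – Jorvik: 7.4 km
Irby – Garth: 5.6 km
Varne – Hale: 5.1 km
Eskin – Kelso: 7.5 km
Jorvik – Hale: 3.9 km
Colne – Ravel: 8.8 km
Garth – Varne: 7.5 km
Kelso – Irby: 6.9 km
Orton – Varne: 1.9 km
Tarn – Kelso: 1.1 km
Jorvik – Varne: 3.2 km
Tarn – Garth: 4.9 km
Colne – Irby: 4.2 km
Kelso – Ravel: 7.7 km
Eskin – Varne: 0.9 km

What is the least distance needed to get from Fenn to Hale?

15.5 km

Compare a few routes:
Fenn–Orton–Varne–Jorvik–Hale: 8.5+1.9+3.2+3.9 = 17.5
Fenn–Tarn–Kelso–Jorvik–Hale: 8.5+1.1+7.4+3.9 = 20.9
Fenn–Tarn–Irby–Colne–Jorvik–Hale: 8.5+5.7+4.2+0.5+3.9 = 22.8
Fenn–Orton–Varne–Hale: 8.5+1.9+5.1 = 15.5
The minimum is 15.5 km via Fenn–Orton–Varne–Hale.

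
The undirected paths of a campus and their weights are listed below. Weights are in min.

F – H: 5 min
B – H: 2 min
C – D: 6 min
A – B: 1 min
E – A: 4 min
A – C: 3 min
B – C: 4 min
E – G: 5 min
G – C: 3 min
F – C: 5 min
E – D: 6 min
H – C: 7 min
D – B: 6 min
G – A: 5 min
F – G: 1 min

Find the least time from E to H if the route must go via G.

11 min

Shortest E→G: E → G = 5
Best G to H: G → F → H costing 6
Total via G: 5 + 6 = 11 min.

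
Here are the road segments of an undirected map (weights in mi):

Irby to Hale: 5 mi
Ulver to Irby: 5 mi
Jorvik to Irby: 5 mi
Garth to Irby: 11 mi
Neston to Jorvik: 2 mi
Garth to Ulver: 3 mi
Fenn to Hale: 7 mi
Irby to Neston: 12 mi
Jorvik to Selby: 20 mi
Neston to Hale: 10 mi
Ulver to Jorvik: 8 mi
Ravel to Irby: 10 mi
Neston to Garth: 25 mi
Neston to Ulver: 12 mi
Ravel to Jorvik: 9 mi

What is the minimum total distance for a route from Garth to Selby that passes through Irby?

33 mi

Best Garth to Irby: Garth → Ulver → Irby costing 8
Best Irby to Selby: Irby → Jorvik → Selby costing 25
Total via Irby: 8 + 25 = 33 mi.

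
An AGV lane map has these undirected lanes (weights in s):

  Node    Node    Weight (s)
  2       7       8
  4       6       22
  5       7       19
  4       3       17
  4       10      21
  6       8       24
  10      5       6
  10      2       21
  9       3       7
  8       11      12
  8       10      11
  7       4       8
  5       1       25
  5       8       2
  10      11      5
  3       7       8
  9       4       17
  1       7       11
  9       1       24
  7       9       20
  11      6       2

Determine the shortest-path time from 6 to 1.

Compare a few routes:
6 - 11 - 10 - 5 - 1: 2+5+6+25 = 38
6 - 4 - 7 - 1: 22+8+11 = 41
6 - 11 - 8 - 5 - 1: 2+12+2+25 = 41
Cheapest is 6 - 11 - 10 - 5 - 1 at 38 s.

38 s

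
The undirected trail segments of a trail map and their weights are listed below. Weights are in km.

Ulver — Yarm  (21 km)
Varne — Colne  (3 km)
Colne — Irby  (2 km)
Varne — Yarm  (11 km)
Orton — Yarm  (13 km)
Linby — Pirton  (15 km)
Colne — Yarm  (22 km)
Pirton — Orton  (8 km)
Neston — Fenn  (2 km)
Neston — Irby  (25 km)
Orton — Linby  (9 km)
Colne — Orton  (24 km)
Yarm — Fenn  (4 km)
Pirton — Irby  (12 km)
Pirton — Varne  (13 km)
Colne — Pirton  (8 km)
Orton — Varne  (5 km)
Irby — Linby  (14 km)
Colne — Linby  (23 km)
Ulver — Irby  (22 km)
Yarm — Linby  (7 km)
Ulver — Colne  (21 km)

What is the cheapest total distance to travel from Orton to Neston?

19 km

Settle nodes by increasing distance from Orton:
Orton: 0
Varne: 5  (via Orton)
Pirton: 8  (via Orton)
Colne: 8  (via Varne)
Linby: 9  (via Orton)
Irby: 10  (via Colne)
Yarm: 13  (via Orton)
Fenn: 17  (via Yarm)
Neston: 19  (via Fenn)
Shortest route: Orton → Yarm → Fenn → Neston = 19 km.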